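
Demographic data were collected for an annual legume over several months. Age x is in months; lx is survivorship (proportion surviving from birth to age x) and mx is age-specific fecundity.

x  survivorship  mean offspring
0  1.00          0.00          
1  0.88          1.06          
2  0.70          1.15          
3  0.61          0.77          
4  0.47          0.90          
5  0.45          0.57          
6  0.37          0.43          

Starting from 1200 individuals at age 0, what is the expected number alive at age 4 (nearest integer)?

Expected survivors = N0 · l_4 = 1200 × 0.47 = 564 → 564

564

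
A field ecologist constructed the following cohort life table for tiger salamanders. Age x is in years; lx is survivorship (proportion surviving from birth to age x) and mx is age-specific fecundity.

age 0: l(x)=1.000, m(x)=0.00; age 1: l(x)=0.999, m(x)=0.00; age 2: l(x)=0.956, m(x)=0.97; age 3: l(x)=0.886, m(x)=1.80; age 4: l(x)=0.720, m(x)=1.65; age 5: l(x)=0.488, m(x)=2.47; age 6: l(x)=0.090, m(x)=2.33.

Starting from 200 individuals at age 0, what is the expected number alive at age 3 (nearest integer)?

Expected survivors = N0 · l_3 = 200 × 0.886 = 177.2 → 177

177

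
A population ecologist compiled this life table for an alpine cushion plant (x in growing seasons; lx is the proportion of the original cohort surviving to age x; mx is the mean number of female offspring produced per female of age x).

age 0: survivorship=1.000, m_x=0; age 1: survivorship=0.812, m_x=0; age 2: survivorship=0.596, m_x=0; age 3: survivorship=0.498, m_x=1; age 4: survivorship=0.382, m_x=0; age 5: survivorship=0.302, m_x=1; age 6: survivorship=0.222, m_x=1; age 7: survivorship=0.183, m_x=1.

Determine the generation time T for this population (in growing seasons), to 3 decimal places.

lx·mx: 0, 0, 0, 0.498, 0, 0.302, 0.222, 0.183 → R0 = 1.205
x·lx·mx: 0, 0, 0, 1.494, 0, 1.51, 1.332, 1.281 → Σ = 5.617
T = 5.617 / 1.205 = 4.661411… → 4.661

4.661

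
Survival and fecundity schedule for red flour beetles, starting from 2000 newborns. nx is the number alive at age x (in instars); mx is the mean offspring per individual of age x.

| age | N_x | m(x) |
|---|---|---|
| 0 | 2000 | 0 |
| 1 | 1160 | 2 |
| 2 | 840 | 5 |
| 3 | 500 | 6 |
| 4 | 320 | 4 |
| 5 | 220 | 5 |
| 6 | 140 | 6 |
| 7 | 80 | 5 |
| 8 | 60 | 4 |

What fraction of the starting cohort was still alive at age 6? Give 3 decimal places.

0.070

l_6 = n_6/n_0 = 140/2000 = 0.07 → 0.070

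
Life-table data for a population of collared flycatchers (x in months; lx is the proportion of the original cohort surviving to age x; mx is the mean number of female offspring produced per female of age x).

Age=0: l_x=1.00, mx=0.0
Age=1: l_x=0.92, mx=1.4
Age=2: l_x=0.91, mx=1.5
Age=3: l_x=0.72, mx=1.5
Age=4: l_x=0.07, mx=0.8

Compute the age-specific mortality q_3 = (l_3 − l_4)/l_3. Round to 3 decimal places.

q_3 = (l_3 − l_4) / l_3 = (0.72 − 0.07) / 0.72
     = 0.65 / 0.72 = 0.902778… → 0.903

0.903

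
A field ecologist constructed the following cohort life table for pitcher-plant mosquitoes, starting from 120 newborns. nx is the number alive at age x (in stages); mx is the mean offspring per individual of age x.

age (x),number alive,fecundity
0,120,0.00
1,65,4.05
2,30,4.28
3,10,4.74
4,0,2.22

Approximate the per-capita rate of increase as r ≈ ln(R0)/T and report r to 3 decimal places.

lx = nx/n0 = nx/120: 1, 0.54167…, 0.25, 0.08333…, 0
R0 = Σ lx·mx = 0 + 2.19375… + 1.07 + 0.395… + 0 = 3.65875…
Σ x·lx·mx = 5.51875…; T = 5.51875…/3.65875… = 1.50837…
r ≈ ln(R0)/T = ln(3.65875…)/1.50837… = 0.85995… → 0.860

0.860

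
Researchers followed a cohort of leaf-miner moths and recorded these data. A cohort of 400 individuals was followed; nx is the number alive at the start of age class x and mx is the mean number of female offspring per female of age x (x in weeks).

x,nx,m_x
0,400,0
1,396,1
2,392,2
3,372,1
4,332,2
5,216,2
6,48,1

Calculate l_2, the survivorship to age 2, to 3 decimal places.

0.980

l_2 = n_2/n_0 = 392/400 = 0.98 → 0.980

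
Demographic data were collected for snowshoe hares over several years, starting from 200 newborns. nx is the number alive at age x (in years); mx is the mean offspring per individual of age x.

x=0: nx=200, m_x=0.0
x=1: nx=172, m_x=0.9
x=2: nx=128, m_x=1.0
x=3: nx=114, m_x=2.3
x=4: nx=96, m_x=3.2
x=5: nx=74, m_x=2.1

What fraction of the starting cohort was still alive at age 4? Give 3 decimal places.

l_4 = n_4/n_0 = 96/200 = 0.48 → 0.480

0.480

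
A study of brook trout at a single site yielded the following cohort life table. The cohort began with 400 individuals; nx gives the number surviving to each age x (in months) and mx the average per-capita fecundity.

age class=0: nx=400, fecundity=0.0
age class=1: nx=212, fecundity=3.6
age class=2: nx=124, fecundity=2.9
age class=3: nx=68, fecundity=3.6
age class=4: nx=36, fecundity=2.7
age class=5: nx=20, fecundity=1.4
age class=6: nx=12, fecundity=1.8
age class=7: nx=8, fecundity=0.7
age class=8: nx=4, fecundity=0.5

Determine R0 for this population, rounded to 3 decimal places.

3.805

lx = nx/n0 = nx/400: 1, 0.53, 0.31, 0.17, 0.09, 0.05, 0.03, 0.02, 0.01
lx·mx by age: 0, 1.908, 0.899, 0.612, 0.243, 0.07, 0.054, 0.014, 0.005
R0 = Σ lx·mx = 3.805 → 3.805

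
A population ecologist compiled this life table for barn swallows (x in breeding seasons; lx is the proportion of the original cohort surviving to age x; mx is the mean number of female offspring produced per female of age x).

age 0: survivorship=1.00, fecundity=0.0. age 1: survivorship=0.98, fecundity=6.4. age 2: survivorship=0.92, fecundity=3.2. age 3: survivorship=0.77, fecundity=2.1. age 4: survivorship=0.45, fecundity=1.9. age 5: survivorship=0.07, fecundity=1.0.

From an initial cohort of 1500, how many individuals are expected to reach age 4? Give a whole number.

Expected survivors = N0 · l_4 = 1500 × 0.45 = 675 → 675

675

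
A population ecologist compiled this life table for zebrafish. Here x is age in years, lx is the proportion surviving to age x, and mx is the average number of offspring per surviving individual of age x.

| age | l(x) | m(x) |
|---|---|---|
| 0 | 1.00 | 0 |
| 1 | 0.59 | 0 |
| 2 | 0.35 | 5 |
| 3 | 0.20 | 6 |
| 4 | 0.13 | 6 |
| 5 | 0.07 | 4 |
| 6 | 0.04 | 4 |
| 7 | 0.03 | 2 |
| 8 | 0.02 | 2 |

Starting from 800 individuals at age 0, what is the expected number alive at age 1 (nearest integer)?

Expected survivors = N0 · l_1 = 800 × 0.59 = 472 → 472

472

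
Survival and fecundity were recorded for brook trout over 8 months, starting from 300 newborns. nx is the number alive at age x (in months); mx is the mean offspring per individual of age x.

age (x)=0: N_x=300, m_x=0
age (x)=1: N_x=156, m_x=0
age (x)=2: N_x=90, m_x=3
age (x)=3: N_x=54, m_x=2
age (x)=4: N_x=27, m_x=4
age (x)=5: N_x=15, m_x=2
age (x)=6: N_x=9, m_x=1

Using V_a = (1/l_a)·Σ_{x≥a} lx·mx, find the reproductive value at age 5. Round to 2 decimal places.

lx = nx/n0 = nx/300: 1, 0.52, 0.3, 0.18, 0.09, 0.05, 0.03
lx·mx for x ≥ 5: 0.1, 0.03 → sum = 0.13
V_5 = 0.13 / l_5 = 0.13 / 0.05 = 2.6 → 2.60

2.60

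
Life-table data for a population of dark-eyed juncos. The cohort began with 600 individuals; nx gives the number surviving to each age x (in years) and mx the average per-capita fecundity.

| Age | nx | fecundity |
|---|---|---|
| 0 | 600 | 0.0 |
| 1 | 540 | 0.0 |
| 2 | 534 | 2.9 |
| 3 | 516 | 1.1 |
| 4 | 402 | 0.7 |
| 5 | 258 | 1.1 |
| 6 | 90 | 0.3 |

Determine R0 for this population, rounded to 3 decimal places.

4.514

lx = nx/n0 = nx/600: 1, 0.9, 0.89, 0.86, 0.67, 0.43, 0.15
lx·mx by age: 0, 0, 2.581, 0.946, 0.469, 0.473, 0.045
R0 = Σ lx·mx = 4.514 → 4.514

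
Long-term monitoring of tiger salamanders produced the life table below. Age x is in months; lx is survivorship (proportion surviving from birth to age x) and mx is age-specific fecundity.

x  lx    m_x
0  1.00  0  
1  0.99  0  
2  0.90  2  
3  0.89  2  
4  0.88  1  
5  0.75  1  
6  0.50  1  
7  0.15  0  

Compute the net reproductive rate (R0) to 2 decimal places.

5.71

lx·mx by age: 0, 0, 1.8, 1.78, 0.88, 0.75, 0.5, 0
R0 = Σ lx·mx = 5.71 → 5.71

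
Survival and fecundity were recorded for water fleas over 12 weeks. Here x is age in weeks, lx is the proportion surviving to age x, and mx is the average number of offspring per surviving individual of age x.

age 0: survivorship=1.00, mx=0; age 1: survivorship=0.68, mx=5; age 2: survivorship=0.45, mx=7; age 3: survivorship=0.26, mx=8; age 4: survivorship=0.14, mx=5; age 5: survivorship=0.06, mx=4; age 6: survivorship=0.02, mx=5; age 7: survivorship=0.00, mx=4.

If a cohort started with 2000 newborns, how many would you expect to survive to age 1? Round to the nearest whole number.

Expected survivors = N0 · l_1 = 2000 × 0.68 = 1360 → 1360

1360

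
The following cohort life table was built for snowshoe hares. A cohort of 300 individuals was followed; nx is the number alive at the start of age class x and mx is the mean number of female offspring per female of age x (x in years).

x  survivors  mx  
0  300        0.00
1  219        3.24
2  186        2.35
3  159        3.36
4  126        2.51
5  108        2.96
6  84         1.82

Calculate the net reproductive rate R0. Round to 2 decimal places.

8.23

lx = nx/n0 = nx/300: 1, 0.73, 0.62, 0.53, 0.42, 0.36, 0.28
lx·mx by age: 0, 2.3652, 1.457, 1.7808, 1.0542, 1.0656, 0.5096
R0 = Σ lx·mx = 8.2324 → 8.23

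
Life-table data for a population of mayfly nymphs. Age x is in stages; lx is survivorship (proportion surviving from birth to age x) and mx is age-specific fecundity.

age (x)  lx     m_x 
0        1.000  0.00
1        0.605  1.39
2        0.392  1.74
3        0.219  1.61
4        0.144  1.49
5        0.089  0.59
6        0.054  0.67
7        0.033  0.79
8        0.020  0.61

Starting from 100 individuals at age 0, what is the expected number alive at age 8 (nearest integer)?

Expected survivors = N0 · l_8 = 100 × 0.020 = 2 → 2

2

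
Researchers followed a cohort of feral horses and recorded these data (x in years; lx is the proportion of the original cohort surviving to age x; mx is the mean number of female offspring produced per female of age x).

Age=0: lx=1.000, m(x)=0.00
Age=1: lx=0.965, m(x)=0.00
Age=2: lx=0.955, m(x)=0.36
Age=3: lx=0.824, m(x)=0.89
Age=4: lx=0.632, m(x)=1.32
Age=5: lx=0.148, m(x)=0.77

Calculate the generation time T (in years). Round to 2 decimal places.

3.35

lx·mx: 0, 0, 0.3438, 0.73336, 0.83424, 0.11396 → R0 = 2.02536
x·lx·mx: 0, 0, 0.6876, 2.20008, 3.33696, 0.5698 → Σ = 6.79444
T = 6.79444 / 2.02536 = 3.354683… → 3.35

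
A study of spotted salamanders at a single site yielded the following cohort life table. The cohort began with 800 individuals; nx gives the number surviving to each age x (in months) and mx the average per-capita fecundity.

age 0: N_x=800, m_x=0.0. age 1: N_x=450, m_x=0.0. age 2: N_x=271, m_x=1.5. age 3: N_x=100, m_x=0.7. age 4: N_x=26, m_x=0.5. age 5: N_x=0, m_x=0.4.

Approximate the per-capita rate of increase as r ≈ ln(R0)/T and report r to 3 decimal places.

lx = nx/n0 = nx/800: 1, 0.5625, 0.33875, 0.125, 0.0325, 0
R0 = Σ lx·mx = 0 + 0 + 0.50813… + 0.0875 + 0.01625 + 0 = 0.611875
Σ x·lx·mx = 1.34375; T = 1.34375/0.611875 = 2.19612…
r ≈ ln(R0)/T = ln(0.611875)/2.19612… = -0.22368… → -0.224

-0.224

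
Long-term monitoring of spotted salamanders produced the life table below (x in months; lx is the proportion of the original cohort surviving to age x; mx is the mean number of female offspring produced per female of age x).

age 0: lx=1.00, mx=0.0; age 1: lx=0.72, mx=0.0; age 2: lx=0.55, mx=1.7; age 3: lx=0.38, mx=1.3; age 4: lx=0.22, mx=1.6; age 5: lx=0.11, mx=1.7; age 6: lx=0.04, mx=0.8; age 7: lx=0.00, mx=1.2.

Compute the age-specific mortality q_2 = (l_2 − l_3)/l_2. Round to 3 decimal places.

0.309

q_2 = (l_2 − l_3) / l_2 = (0.55 − 0.38) / 0.55
     = 0.17 / 0.55 = 0.309091… → 0.309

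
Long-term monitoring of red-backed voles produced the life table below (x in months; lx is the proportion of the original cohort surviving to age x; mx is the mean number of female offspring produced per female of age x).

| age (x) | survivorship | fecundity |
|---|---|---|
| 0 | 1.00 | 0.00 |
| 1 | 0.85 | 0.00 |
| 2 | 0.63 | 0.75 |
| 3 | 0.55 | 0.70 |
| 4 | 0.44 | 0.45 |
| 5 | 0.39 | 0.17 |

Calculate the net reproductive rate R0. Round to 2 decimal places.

lx·mx by age: 0, 0, 0.4725, 0.385, 0.198, 0.0663
R0 = Σ lx·mx = 1.1218 → 1.12

1.12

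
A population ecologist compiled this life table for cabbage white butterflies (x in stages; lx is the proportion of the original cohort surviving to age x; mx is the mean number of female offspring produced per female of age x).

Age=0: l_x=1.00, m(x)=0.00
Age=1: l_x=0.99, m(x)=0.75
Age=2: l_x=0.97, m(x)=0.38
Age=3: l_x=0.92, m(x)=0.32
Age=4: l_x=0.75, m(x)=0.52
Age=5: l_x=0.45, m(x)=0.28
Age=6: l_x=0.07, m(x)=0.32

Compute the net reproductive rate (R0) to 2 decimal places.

1.94

lx·mx by age: 0, 0.7425, 0.3686, 0.2944, 0.39, 0.126, 0.0224
R0 = Σ lx·mx = 1.9439 → 1.94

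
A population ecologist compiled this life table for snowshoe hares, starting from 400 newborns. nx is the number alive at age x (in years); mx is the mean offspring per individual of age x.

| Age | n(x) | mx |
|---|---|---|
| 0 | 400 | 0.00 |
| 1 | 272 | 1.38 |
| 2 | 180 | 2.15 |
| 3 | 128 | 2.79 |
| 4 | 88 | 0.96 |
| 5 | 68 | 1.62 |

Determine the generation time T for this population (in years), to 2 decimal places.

2.37

lx = nx/n0 = nx/400: 1, 0.68, 0.45, 0.32, 0.22, 0.17
lx·mx: 0, 0.9384, 0.9675, 0.8928, 0.2112, 0.2754 → R0 = 3.2853
x·lx·mx: 0, 0.9384, 1.935, 2.6784, 0.8448, 1.377 → Σ = 7.7736
T = 7.7736 / 3.2853 = 2.366177… → 2.37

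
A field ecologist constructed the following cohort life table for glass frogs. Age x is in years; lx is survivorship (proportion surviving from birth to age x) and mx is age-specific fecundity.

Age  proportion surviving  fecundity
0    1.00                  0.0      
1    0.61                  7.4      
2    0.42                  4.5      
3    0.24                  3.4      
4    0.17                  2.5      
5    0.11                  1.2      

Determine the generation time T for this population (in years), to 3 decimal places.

lx·mx: 0, 4.514, 1.89, 0.816, 0.425, 0.132 → R0 = 7.777
x·lx·mx: 0, 4.514, 3.78, 2.448, 1.7, 0.66 → Σ = 13.102
T = 13.102 / 7.777 = 1.684711… → 1.685

1.685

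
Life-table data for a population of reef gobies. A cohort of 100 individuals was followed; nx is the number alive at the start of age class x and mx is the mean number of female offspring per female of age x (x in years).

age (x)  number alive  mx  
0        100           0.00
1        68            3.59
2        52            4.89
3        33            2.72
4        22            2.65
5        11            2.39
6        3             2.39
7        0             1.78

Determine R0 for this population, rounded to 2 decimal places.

lx = nx/n0 = nx/100: 1, 0.68, 0.52, 0.33, 0.22, 0.11, 0.03, 0
lx·mx by age: 0, 2.4412, 2.5428, 0.8976, 0.583, 0.2629, 0.0717, 0
R0 = Σ lx·mx = 6.7992 → 6.80

6.80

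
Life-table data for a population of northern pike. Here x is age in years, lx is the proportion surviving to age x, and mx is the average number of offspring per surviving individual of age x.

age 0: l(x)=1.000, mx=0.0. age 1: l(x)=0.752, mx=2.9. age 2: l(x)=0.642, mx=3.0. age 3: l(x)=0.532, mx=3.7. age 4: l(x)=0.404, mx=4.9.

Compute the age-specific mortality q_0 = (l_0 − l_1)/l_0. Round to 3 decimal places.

q_0 = (l_0 − l_1) / l_0 = (1 − 0.752) / 1
     = 0.248 / 1 = 0.248 → 0.248

0.248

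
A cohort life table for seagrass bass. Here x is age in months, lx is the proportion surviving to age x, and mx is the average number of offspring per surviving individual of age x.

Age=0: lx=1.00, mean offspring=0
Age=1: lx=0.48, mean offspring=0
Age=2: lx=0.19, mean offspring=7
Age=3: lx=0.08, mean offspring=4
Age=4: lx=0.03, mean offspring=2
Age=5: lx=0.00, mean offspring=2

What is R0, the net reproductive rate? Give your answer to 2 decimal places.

lx·mx by age: 0, 0, 1.33, 0.32, 0.06, 0
R0 = Σ lx·mx = 1.71 → 1.71

1.71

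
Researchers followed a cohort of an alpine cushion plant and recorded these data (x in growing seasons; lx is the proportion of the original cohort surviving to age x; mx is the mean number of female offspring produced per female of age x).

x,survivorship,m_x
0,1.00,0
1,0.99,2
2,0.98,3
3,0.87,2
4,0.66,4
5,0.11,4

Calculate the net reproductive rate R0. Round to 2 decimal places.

lx·mx by age: 0, 1.98, 2.94, 1.74, 2.64, 0.44
R0 = Σ lx·mx = 9.74 → 9.74

9.74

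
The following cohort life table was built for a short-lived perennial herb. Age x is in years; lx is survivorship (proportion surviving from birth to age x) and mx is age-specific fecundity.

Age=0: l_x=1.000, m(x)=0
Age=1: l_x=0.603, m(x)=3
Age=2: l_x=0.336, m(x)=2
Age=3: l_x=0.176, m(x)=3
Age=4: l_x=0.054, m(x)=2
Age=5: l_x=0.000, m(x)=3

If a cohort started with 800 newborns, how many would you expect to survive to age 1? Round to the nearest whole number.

482

Expected survivors = N0 · l_1 = 800 × 0.603 = 482.4 → 482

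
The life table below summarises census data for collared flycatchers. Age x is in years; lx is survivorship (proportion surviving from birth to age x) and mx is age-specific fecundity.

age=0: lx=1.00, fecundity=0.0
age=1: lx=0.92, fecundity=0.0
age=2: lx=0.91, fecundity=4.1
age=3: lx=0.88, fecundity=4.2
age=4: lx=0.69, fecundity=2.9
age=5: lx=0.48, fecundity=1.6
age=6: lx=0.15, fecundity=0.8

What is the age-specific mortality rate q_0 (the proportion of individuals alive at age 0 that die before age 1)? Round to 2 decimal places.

q_0 = (l_0 − l_1) / l_0 = (1 − 0.92) / 1
     = 0.08 / 1 = 0.08 → 0.08

0.08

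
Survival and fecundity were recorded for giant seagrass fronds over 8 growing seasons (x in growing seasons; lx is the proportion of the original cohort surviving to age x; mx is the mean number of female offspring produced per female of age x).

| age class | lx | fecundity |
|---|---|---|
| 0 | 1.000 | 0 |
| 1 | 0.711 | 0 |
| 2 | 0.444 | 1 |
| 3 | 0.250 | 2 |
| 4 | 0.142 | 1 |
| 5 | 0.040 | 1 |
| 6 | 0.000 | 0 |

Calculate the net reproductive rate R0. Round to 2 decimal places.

lx·mx by age: 0, 0, 0.444, 0.5, 0.142, 0.04, 0
R0 = Σ lx·mx = 1.126 → 1.13

1.13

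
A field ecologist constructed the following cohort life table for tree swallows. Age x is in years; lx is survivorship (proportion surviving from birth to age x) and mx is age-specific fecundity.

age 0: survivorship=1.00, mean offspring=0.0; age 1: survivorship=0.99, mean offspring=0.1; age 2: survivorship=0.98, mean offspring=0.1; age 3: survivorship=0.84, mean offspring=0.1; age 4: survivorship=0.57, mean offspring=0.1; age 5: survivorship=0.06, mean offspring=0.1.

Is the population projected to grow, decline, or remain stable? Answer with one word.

declining

R0 = Σ lx·mx = 0 + 0.099 + 0.098 + 0.084 + 0.057 + 0.006 = 0.344
R0 < 1, so the population is declining.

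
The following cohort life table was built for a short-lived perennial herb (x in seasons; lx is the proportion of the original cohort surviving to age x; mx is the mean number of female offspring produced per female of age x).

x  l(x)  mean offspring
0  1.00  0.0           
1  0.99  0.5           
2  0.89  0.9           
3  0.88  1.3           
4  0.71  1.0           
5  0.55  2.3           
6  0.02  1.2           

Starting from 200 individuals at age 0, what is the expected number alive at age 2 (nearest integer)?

Expected survivors = N0 · l_2 = 200 × 0.89 = 178 → 178

178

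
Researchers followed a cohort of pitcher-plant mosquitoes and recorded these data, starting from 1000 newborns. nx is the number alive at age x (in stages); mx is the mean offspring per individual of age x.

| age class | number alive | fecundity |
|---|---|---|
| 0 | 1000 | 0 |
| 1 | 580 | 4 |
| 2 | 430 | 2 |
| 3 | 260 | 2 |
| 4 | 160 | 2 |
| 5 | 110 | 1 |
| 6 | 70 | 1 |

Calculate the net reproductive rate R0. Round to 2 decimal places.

lx = nx/n0 = nx/1000: 1, 0.58, 0.43, 0.26, 0.16, 0.11, 0.07
lx·mx by age: 0, 2.32, 0.86, 0.52, 0.32, 0.11, 0.07
R0 = Σ lx·mx = 4.2 → 4.20

4.20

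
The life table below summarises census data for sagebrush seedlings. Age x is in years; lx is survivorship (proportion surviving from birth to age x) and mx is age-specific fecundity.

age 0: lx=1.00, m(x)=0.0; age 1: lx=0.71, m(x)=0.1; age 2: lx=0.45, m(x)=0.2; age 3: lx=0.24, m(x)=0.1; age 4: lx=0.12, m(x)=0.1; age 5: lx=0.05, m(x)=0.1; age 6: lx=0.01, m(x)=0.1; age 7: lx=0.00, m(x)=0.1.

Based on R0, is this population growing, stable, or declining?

declining

R0 = Σ lx·mx = 0 + 0.071 + 0.09 + 0.024 + 0.012 + 0.005 + 0.001 + 0 = 0.203
R0 < 1, so the population is declining.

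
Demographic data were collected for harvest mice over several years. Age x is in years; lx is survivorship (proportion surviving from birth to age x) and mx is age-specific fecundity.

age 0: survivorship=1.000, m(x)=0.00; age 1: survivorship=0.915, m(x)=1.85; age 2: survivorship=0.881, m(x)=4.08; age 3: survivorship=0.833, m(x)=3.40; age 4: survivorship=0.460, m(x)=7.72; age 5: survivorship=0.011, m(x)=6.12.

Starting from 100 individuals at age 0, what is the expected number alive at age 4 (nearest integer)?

Expected survivors = N0 · l_4 = 100 × 0.460 = 46 → 46

46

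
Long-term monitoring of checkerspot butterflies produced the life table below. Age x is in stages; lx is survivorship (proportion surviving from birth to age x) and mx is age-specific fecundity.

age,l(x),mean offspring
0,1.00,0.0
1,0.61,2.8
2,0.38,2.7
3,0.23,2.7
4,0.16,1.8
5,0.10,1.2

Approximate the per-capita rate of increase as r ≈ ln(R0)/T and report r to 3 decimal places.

R0 = Σ lx·mx = 0 + 1.708 + 1.026 + 0.621 + 0.288 + 0.12 = 3.763
Σ x·lx·mx = 7.375; T = 7.375/3.763 = 1.95987…
r ≈ ln(R0)/T = ln(3.763)/1.95987… = 0.67617… → 0.676

0.676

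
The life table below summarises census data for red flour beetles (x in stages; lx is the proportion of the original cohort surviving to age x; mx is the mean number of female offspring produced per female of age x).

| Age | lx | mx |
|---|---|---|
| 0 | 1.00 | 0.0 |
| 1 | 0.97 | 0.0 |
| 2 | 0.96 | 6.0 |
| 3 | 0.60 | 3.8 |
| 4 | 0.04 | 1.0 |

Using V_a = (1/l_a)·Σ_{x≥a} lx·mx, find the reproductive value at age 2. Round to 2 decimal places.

lx·mx for x ≥ 2: 5.76, 2.28, 0.04 → sum = 8.08
V_2 = 8.08 / l_2 = 8.08 / 0.96 = 8.416667… → 8.42

8.42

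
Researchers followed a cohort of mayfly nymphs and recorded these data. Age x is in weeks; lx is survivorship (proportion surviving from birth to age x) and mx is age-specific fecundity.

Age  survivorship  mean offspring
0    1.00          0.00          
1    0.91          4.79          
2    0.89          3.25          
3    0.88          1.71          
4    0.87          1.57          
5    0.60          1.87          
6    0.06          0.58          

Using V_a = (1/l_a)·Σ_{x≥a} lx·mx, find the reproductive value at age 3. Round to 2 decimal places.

4.58

lx·mx for x ≥ 3: 1.5048, 1.3659, 1.122, 0.0348 → sum = 4.0275
V_3 = 4.0275 / l_3 = 4.0275 / 0.88 = 4.576705… → 4.58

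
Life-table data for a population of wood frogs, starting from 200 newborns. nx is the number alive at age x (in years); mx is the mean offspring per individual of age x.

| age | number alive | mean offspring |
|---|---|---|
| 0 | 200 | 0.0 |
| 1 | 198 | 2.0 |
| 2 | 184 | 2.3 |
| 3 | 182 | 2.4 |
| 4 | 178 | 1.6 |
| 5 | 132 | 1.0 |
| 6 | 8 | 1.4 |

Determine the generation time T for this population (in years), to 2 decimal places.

2.62

lx = nx/n0 = nx/200: 1, 0.99, 0.92, 0.91, 0.89, 0.66, 0.04
lx·mx: 0, 1.98, 2.116, 2.184, 1.424, 0.66, 0.056 → R0 = 8.42
x·lx·mx: 0, 1.98, 4.232, 6.552, 5.696, 3.3, 0.336 → Σ = 22.096
T = 22.096 / 8.42 = 2.624228… → 2.62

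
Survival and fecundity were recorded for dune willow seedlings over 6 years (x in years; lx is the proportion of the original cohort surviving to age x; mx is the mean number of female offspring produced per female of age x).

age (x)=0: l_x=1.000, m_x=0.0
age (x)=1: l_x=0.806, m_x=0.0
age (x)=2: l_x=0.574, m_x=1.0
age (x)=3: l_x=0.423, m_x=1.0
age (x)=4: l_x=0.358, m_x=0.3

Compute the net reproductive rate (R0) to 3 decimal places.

1.104

lx·mx by age: 0, 0, 0.574, 0.423, 0.1074
R0 = Σ lx·mx = 1.1044 → 1.104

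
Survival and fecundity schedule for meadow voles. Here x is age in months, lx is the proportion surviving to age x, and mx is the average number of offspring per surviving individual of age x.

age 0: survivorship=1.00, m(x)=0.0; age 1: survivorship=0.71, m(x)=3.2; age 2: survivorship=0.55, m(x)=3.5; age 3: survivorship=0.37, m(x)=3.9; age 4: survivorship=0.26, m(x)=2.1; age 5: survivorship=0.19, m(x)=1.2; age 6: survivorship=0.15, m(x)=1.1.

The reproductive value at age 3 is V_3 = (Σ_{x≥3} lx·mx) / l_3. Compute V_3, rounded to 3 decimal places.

lx·mx for x ≥ 3: 1.443, 0.546, 0.228, 0.165 → sum = 2.382
V_3 = 2.382 / l_3 = 2.382 / 0.37 = 6.437838… → 6.438

6.438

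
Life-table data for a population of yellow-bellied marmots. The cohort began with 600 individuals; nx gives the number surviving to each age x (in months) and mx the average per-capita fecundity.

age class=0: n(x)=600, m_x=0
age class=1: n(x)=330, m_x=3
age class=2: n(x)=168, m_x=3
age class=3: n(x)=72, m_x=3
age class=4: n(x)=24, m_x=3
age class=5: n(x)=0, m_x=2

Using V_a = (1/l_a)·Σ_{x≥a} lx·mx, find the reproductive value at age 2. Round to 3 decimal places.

4.714

lx = nx/n0 = nx/600: 1, 0.55, 0.28, 0.12, 0.04, 0
lx·mx for x ≥ 2: 0.84, 0.36, 0.12, 0 → sum = 1.32
V_2 = 1.32 / l_2 = 1.32 / 0.28 = 4.714286… → 4.714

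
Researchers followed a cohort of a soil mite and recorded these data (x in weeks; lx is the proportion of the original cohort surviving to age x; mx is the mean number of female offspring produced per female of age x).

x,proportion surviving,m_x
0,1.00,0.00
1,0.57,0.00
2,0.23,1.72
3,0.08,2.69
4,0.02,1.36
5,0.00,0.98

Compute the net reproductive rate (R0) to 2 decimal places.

lx·mx by age: 0, 0, 0.3956, 0.2152, 0.0272, 0
R0 = Σ lx·mx = 0.638 → 0.64

0.64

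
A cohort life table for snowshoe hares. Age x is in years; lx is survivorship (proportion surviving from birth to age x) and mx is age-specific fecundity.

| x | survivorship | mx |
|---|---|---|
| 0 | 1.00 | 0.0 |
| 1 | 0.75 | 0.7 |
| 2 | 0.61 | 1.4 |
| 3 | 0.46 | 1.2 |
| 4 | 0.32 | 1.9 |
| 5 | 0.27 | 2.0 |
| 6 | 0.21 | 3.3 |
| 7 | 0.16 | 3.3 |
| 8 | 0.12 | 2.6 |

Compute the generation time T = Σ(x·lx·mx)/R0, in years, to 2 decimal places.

4.20

lx·mx: 0, 0.525, 0.854, 0.552, 0.608, 0.54, 0.693, 0.528, 0.312 → R0 = 4.612
x·lx·mx: 0, 0.525, 1.708, 1.656, 2.432, 2.7, 4.158, 3.696, 2.496 → Σ = 19.371
T = 19.371 / 4.612 = 4.20013… → 4.20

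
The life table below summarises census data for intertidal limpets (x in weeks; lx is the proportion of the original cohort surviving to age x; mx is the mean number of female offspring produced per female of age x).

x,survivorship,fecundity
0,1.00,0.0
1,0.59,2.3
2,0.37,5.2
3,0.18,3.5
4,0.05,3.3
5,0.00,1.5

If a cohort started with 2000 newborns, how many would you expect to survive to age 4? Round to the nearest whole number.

Expected survivors = N0 · l_4 = 2000 × 0.05 = 100 → 100

100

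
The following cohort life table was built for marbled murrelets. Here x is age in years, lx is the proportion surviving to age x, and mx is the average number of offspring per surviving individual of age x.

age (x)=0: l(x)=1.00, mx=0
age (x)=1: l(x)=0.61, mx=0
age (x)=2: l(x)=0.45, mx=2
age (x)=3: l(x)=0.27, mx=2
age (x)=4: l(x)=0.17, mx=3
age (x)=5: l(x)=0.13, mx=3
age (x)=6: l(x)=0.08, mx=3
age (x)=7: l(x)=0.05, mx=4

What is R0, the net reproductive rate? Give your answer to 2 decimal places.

2.78

lx·mx by age: 0, 0, 0.9, 0.54, 0.51, 0.39, 0.24, 0.2
R0 = Σ lx·mx = 2.78 → 2.78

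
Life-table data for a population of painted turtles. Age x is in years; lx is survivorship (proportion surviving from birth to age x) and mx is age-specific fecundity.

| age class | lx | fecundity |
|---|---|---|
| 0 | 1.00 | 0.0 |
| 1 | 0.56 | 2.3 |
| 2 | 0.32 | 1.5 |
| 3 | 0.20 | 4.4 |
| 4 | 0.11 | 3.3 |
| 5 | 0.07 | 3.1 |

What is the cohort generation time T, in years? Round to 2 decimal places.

lx·mx: 0, 1.288, 0.48, 0.88, 0.363, 0.217 → R0 = 3.228
x·lx·mx: 0, 1.288, 0.96, 2.64, 1.452, 1.085 → Σ = 7.425
T = 7.425 / 3.228 = 2.300186… → 2.30

2.30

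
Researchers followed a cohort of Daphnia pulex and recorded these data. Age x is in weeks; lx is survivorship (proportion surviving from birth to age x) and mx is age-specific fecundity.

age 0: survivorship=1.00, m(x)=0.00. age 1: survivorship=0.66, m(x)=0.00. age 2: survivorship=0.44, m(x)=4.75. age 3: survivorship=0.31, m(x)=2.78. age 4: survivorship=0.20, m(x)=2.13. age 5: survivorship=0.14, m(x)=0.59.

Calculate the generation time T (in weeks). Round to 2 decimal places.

lx·mx: 0, 0, 2.09, 0.8618, 0.426, 0.0826 → R0 = 3.4604
x·lx·mx: 0, 0, 4.18, 2.5854, 1.704, 0.413 → Σ = 8.8824
T = 8.8824 / 3.4604 = 2.566871… → 2.57

2.57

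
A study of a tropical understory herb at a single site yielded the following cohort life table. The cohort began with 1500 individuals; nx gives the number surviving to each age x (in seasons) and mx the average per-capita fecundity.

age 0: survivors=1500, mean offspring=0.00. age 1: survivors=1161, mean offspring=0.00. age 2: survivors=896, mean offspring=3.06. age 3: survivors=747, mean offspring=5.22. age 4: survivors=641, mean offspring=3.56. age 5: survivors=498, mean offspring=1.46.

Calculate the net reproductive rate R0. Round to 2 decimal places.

6.43

lx = nx/n0 = nx/1500: 1, 0.774, 0.59733…, 0.498, 0.42733…, 0.332
lx·mx by age: 0, 0, 1.82784…, 2.59956, 1.521307…, 0.48472
R0 = Σ lx·mx = 6.433427… → 6.43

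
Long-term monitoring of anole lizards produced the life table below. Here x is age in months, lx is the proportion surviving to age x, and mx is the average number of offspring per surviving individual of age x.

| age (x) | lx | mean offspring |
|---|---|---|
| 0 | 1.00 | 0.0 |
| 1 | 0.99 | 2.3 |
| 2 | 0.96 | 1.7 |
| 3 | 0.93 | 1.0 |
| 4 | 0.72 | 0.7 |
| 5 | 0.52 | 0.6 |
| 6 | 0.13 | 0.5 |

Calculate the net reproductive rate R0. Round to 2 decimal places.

lx·mx by age: 0, 2.277, 1.632, 0.93, 0.504, 0.312, 0.065
R0 = Σ lx·mx = 5.72 → 5.72

5.72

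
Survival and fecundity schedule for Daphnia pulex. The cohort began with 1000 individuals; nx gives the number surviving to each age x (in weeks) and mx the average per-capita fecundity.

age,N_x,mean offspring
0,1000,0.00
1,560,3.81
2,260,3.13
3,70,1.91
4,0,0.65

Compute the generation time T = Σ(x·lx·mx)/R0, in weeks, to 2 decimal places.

lx = nx/n0 = nx/1000: 1, 0.56, 0.26, 0.07, 0
lx·mx: 0, 2.1336, 0.8138, 0.1337, 0 → R0 = 3.0811
x·lx·mx: 0, 2.1336, 1.6276, 0.4011, 0 → Σ = 4.1623
T = 4.1623 / 3.0811 = 1.350914… → 1.35

1.35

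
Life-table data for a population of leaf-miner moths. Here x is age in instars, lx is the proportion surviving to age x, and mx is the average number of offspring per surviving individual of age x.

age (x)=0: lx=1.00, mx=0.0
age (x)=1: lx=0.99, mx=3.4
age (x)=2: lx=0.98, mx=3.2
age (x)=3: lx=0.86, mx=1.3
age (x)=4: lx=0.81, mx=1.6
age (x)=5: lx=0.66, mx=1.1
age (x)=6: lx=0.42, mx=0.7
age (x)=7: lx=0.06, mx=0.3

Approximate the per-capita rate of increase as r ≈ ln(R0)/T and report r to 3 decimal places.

R0 = Σ lx·mx = 0 + 3.366 + 3.136 + 1.118 + 1.296 + 0.726 + 0.294 + 0.018 = 9.954
Σ x·lx·mx = 23.696; T = 23.696/9.954 = 2.38055…
r ≈ ln(R0)/T = ln(9.954)/2.38055… = 0.96531… → 0.965

0.965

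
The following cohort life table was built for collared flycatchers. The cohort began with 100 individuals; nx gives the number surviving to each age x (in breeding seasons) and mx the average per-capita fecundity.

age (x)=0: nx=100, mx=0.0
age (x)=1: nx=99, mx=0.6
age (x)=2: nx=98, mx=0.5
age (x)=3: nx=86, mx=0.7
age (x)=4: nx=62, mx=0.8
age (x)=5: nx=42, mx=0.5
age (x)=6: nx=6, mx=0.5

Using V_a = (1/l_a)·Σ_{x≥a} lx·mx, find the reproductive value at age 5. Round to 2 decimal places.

0.57

lx = nx/n0 = nx/100: 1, 0.99, 0.98, 0.86, 0.62, 0.42, 0.06
lx·mx for x ≥ 5: 0.21, 0.03 → sum = 0.24
V_5 = 0.24 / l_5 = 0.24 / 0.42 = 0.571429… → 0.57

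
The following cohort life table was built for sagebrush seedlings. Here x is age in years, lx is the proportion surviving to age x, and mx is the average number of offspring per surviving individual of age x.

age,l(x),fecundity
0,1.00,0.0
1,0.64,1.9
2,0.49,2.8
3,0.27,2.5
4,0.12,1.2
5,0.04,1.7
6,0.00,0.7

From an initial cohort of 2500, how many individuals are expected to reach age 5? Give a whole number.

Expected survivors = N0 · l_5 = 2500 × 0.04 = 100 → 100

100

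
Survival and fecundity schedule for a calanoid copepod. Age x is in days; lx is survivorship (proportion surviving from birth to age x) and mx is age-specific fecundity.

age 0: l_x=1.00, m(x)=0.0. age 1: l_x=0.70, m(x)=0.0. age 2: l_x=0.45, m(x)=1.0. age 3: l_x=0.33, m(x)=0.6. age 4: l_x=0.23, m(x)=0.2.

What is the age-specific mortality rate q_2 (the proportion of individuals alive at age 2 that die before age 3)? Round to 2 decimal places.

q_2 = (l_2 − l_3) / l_2 = (0.45 − 0.33) / 0.45
     = 0.12 / 0.45 = 0.266667… → 0.27

0.27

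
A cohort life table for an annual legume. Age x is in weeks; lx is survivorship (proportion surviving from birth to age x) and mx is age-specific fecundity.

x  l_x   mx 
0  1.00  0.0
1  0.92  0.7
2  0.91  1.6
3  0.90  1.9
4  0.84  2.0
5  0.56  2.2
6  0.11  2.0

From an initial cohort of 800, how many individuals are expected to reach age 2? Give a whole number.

Expected survivors = N0 · l_2 = 800 × 0.91 = 728 → 728

728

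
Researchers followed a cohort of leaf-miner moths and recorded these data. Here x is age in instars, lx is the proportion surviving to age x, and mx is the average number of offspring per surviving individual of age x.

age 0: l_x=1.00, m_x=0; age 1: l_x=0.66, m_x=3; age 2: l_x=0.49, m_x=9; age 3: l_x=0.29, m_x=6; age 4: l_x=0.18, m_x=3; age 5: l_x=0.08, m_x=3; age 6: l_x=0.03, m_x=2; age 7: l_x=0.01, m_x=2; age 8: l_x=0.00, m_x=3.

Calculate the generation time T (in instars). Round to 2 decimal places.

lx·mx: 0, 1.98, 4.41, 1.74, 0.54, 0.24, 0.06, 0.02, 0 → R0 = 8.99
x·lx·mx: 0, 1.98, 8.82, 5.22, 2.16, 1.2, 0.36, 0.14, 0 → Σ = 19.88
T = 19.88 / 8.99 = 2.211346… → 2.21

2.21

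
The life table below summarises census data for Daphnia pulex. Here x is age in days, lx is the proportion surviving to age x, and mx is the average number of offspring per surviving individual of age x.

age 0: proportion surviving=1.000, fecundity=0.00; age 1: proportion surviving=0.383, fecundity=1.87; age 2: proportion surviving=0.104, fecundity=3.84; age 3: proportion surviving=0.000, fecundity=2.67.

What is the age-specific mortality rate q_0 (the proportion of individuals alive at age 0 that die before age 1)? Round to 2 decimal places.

0.62

q_0 = (l_0 − l_1) / l_0 = (1 − 0.383) / 1
     = 0.617 / 1 = 0.617 → 0.62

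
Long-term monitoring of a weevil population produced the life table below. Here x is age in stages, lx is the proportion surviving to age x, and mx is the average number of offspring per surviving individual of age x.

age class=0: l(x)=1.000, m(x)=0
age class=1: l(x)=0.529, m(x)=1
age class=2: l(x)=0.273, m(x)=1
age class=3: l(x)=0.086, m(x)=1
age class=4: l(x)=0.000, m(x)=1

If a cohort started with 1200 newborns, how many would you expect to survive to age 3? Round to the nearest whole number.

Expected survivors = N0 · l_3 = 1200 × 0.086 = 103.2 → 103

103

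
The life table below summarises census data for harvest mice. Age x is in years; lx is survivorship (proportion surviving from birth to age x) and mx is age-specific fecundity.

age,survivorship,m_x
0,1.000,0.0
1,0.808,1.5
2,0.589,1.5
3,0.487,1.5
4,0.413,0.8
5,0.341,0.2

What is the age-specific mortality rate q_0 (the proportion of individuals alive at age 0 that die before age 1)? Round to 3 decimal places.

0.192

q_0 = (l_0 − l_1) / l_0 = (1 − 0.808) / 1
     = 0.192 / 1 = 0.192 → 0.192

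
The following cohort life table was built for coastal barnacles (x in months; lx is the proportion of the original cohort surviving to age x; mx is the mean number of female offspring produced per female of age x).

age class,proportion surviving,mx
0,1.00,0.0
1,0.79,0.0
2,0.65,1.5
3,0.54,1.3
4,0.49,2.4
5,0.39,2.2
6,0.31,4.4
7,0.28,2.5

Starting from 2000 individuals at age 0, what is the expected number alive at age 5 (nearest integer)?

Expected survivors = N0 · l_5 = 2000 × 0.39 = 780 → 780

780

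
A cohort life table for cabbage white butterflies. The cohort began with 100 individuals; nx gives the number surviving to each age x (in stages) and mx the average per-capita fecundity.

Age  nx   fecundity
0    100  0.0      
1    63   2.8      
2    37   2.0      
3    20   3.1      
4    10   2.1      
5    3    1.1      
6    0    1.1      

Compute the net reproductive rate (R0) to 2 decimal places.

3.37

lx = nx/n0 = nx/100: 1, 0.63, 0.37, 0.2, 0.1, 0.03, 0
lx·mx by age: 0, 1.764, 0.74, 0.62, 0.21, 0.033, 0
R0 = Σ lx·mx = 3.367 → 3.37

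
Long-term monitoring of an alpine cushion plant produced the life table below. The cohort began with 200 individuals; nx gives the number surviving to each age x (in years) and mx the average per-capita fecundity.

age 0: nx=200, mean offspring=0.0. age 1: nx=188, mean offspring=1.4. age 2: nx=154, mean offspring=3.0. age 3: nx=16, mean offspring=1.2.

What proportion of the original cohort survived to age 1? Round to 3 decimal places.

l_1 = n_1/n_0 = 188/200 = 0.94 → 0.940

0.940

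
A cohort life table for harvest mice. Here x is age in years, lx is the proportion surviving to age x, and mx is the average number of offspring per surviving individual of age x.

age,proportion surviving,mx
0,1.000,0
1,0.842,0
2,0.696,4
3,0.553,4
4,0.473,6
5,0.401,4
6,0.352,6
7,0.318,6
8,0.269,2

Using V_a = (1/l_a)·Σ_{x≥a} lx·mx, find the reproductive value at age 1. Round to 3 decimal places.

16.622

lx·mx for x ≥ 1: 0, 2.784, 2.212, 2.838, 1.604, 2.112, 1.908, 0.538 → sum = 13.996
V_1 = 13.996 / l_1 = 13.996 / 0.842 = 16.622328… → 16.622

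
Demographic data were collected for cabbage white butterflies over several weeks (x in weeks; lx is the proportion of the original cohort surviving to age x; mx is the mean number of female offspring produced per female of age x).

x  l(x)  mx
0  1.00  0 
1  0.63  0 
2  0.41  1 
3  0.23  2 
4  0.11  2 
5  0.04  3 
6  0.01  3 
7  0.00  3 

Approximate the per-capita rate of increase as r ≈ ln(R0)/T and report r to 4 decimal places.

0.0691

R0 = Σ lx·mx = 0 + 0 + 0.41 + 0.46 + 0.22 + 0.12 + 0.03 + 0 = 1.24
Σ x·lx·mx = 3.86; T = 3.86/1.24 = 3.1129…
r ≈ ln(R0)/T = ln(1.24)/3.1129… = 0.069103… → 0.0691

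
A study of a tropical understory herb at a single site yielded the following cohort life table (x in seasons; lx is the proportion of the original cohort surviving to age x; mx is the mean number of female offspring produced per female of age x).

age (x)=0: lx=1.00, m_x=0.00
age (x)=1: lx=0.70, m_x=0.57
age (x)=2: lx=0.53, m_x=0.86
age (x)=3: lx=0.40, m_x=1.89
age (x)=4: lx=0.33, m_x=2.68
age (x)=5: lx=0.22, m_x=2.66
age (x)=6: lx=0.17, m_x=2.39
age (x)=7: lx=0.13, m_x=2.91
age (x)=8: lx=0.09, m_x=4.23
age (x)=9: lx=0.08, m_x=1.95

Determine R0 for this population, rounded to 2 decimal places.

lx·mx by age: 0, 0.399, 0.4558, 0.756, 0.8844, 0.5852, 0.4063, 0.3783, 0.3807, 0.156
R0 = Σ lx·mx = 4.4017 → 4.40

4.40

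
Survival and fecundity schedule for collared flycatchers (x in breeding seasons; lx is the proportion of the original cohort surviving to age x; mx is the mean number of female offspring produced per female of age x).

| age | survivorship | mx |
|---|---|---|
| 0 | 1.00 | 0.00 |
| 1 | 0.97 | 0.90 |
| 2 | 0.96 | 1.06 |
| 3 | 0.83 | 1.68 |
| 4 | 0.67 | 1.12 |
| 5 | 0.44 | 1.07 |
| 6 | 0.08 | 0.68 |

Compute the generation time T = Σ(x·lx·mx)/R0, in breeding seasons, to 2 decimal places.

2.80

lx·mx: 0, 0.873, 1.0176, 1.3944, 0.7504, 0.4708, 0.0544 → R0 = 4.5606
x·lx·mx: 0, 0.873, 2.0352, 4.1832, 3.0016, 2.354, 0.3264 → Σ = 12.7734
T = 12.7734 / 4.5606 = 2.800816… → 2.80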